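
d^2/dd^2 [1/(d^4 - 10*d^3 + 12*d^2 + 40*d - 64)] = 4*(3*(-d^2 + 5*d - 2)*(d^4 - 10*d^3 + 12*d^2 + 40*d - 64) + 2*(2*d^3 - 15*d^2 + 12*d + 20)^2)/(d^4 - 10*d^3 + 12*d^2 + 40*d - 64)^3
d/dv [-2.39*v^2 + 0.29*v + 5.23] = 0.29 - 4.78*v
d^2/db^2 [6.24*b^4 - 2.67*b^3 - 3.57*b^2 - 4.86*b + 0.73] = 74.88*b^2 - 16.02*b - 7.14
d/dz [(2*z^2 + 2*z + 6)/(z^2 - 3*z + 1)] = 4*(-2*z^2 - 2*z + 5)/(z^4 - 6*z^3 + 11*z^2 - 6*z + 1)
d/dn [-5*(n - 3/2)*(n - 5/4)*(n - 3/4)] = -15*n^2 + 35*n - 315/16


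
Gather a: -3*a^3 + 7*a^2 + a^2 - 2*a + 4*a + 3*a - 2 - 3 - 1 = -3*a^3 + 8*a^2 + 5*a - 6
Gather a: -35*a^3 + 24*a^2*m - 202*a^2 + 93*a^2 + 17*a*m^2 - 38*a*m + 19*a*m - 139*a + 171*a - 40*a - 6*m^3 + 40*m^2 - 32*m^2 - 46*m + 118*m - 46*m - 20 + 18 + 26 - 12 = -35*a^3 + a^2*(24*m - 109) + a*(17*m^2 - 19*m - 8) - 6*m^3 + 8*m^2 + 26*m + 12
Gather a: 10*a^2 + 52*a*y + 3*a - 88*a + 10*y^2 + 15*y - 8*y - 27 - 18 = 10*a^2 + a*(52*y - 85) + 10*y^2 + 7*y - 45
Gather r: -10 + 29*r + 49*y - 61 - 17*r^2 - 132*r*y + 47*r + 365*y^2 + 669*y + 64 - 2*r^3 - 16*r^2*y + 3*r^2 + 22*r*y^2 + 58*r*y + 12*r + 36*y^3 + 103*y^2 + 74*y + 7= -2*r^3 + r^2*(-16*y - 14) + r*(22*y^2 - 74*y + 88) + 36*y^3 + 468*y^2 + 792*y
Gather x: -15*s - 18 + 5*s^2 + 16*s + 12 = 5*s^2 + s - 6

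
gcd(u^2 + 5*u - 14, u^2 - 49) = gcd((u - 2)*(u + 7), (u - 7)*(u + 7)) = u + 7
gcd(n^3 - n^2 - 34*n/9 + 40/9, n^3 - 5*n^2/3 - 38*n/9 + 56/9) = n^2 + 2*n/3 - 8/3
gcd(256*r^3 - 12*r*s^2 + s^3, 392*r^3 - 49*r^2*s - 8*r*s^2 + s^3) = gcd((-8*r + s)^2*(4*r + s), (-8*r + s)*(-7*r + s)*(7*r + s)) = 8*r - s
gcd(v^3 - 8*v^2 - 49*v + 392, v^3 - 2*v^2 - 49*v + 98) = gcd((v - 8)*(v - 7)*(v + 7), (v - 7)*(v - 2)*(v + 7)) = v^2 - 49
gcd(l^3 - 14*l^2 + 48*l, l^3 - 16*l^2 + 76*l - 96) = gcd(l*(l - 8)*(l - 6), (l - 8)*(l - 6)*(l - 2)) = l^2 - 14*l + 48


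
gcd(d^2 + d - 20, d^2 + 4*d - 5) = d + 5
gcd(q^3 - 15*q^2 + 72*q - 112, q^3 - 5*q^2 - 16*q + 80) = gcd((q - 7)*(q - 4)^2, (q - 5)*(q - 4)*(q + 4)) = q - 4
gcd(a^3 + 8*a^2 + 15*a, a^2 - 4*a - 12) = 1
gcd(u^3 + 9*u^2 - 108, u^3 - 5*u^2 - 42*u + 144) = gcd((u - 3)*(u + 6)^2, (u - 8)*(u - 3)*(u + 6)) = u^2 + 3*u - 18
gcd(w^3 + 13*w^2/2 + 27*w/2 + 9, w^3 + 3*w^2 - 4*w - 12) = w^2 + 5*w + 6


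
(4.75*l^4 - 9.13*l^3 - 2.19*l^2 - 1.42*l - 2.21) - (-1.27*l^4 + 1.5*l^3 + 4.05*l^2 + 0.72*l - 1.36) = 6.02*l^4 - 10.63*l^3 - 6.24*l^2 - 2.14*l - 0.85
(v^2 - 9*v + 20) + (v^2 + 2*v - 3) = 2*v^2 - 7*v + 17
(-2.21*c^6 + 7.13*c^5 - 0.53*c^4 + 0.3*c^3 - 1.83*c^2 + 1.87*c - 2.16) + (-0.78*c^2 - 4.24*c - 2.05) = -2.21*c^6 + 7.13*c^5 - 0.53*c^4 + 0.3*c^3 - 2.61*c^2 - 2.37*c - 4.21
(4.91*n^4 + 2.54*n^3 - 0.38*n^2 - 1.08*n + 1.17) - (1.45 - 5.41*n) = 4.91*n^4 + 2.54*n^3 - 0.38*n^2 + 4.33*n - 0.28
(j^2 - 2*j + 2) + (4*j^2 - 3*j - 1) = 5*j^2 - 5*j + 1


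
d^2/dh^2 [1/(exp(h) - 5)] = (exp(h) + 5)*exp(h)/(exp(h) - 5)^3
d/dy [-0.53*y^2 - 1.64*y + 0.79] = -1.06*y - 1.64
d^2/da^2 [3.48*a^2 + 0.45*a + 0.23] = 6.96000000000000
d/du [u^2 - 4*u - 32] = 2*u - 4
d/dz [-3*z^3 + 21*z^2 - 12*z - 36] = -9*z^2 + 42*z - 12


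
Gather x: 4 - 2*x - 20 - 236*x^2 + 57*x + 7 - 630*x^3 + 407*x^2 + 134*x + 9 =-630*x^3 + 171*x^2 + 189*x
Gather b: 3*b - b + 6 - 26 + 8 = 2*b - 12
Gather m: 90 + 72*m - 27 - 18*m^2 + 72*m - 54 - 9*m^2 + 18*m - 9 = -27*m^2 + 162*m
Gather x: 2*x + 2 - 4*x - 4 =-2*x - 2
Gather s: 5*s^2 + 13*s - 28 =5*s^2 + 13*s - 28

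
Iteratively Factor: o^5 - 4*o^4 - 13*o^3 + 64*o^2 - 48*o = (o + 4)*(o^4 - 8*o^3 + 19*o^2 - 12*o) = o*(o + 4)*(o^3 - 8*o^2 + 19*o - 12) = o*(o - 3)*(o + 4)*(o^2 - 5*o + 4) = o*(o - 3)*(o - 1)*(o + 4)*(o - 4)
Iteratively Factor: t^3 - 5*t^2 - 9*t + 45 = (t - 5)*(t^2 - 9) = (t - 5)*(t + 3)*(t - 3)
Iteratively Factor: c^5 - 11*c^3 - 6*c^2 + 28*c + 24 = (c - 3)*(c^4 + 3*c^3 - 2*c^2 - 12*c - 8) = (c - 3)*(c + 2)*(c^3 + c^2 - 4*c - 4) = (c - 3)*(c - 2)*(c + 2)*(c^2 + 3*c + 2) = (c - 3)*(c - 2)*(c + 1)*(c + 2)*(c + 2)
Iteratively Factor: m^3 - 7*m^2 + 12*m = (m)*(m^2 - 7*m + 12) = m*(m - 3)*(m - 4)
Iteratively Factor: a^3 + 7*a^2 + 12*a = (a + 4)*(a^2 + 3*a) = (a + 3)*(a + 4)*(a)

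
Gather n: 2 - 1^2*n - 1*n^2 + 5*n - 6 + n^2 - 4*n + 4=0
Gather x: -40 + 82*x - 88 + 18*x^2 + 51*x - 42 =18*x^2 + 133*x - 170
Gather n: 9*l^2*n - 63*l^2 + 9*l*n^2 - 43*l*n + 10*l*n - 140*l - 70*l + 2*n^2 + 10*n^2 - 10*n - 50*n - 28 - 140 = -63*l^2 - 210*l + n^2*(9*l + 12) + n*(9*l^2 - 33*l - 60) - 168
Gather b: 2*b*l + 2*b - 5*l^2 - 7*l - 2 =b*(2*l + 2) - 5*l^2 - 7*l - 2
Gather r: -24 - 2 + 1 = -25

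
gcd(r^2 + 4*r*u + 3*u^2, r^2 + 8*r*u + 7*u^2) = r + u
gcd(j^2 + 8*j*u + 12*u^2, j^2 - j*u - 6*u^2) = j + 2*u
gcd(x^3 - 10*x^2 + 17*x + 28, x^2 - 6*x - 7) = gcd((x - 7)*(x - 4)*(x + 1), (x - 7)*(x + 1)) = x^2 - 6*x - 7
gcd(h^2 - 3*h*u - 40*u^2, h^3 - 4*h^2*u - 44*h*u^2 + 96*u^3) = -h + 8*u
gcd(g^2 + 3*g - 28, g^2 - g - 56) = g + 7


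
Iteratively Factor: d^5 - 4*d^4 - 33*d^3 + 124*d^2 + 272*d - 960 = (d - 5)*(d^4 + d^3 - 28*d^2 - 16*d + 192) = (d - 5)*(d + 4)*(d^3 - 3*d^2 - 16*d + 48) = (d - 5)*(d - 4)*(d + 4)*(d^2 + d - 12) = (d - 5)*(d - 4)*(d + 4)^2*(d - 3)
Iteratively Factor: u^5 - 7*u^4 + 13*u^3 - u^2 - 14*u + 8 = (u - 1)*(u^4 - 6*u^3 + 7*u^2 + 6*u - 8) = (u - 2)*(u - 1)*(u^3 - 4*u^2 - u + 4) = (u - 2)*(u - 1)^2*(u^2 - 3*u - 4) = (u - 2)*(u - 1)^2*(u + 1)*(u - 4)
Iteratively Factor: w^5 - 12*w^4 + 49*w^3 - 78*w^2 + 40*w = (w)*(w^4 - 12*w^3 + 49*w^2 - 78*w + 40) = w*(w - 1)*(w^3 - 11*w^2 + 38*w - 40) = w*(w - 4)*(w - 1)*(w^2 - 7*w + 10) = w*(w - 5)*(w - 4)*(w - 1)*(w - 2)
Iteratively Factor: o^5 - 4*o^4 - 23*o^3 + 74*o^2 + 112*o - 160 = (o - 4)*(o^4 - 23*o^2 - 18*o + 40) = (o - 4)*(o + 4)*(o^3 - 4*o^2 - 7*o + 10) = (o - 4)*(o + 2)*(o + 4)*(o^2 - 6*o + 5) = (o - 5)*(o - 4)*(o + 2)*(o + 4)*(o - 1)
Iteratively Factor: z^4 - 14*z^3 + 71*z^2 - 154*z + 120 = (z - 5)*(z^3 - 9*z^2 + 26*z - 24) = (z - 5)*(z - 2)*(z^2 - 7*z + 12) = (z - 5)*(z - 3)*(z - 2)*(z - 4)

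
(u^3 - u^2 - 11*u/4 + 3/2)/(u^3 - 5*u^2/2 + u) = (u + 3/2)/u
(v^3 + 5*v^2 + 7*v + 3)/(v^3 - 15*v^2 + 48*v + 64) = (v^2 + 4*v + 3)/(v^2 - 16*v + 64)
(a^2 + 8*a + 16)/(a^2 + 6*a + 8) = (a + 4)/(a + 2)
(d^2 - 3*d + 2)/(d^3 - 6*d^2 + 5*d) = (d - 2)/(d*(d - 5))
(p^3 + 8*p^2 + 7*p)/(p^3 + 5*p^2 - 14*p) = (p + 1)/(p - 2)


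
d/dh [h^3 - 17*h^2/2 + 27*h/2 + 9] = 3*h^2 - 17*h + 27/2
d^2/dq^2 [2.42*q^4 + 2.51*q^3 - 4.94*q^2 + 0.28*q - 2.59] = 29.04*q^2 + 15.06*q - 9.88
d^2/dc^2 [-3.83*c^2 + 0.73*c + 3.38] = -7.66000000000000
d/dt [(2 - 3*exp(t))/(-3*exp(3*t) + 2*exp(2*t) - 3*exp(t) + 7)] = (-18*exp(3*t) + 24*exp(2*t) - 8*exp(t) - 15)*exp(t)/(9*exp(6*t) - 12*exp(5*t) + 22*exp(4*t) - 54*exp(3*t) + 37*exp(2*t) - 42*exp(t) + 49)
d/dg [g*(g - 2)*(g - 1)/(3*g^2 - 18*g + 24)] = (g^2 - 8*g + 4)/(3*(g^2 - 8*g + 16))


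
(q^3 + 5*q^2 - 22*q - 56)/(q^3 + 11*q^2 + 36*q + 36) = (q^2 + 3*q - 28)/(q^2 + 9*q + 18)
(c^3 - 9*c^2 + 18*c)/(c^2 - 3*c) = c - 6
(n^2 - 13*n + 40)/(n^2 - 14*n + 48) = (n - 5)/(n - 6)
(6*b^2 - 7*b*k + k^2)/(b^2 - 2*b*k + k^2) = (6*b - k)/(b - k)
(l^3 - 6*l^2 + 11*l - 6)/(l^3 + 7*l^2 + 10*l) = (l^3 - 6*l^2 + 11*l - 6)/(l*(l^2 + 7*l + 10))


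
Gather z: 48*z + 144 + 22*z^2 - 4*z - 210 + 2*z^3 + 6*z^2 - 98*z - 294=2*z^3 + 28*z^2 - 54*z - 360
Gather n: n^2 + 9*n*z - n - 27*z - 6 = n^2 + n*(9*z - 1) - 27*z - 6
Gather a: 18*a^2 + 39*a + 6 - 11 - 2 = 18*a^2 + 39*a - 7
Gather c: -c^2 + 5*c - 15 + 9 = -c^2 + 5*c - 6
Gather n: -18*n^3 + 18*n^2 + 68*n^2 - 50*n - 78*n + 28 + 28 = -18*n^3 + 86*n^2 - 128*n + 56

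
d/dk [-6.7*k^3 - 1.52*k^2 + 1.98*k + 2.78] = -20.1*k^2 - 3.04*k + 1.98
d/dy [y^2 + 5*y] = 2*y + 5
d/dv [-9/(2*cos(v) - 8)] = -9*sin(v)/(2*(cos(v) - 4)^2)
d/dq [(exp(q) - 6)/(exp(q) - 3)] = 3*exp(q)/(exp(q) - 3)^2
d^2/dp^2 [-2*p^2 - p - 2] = -4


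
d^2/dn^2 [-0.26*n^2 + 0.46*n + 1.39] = -0.520000000000000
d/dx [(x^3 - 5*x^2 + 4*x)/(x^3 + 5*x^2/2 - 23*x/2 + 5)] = 2*(15*x^4 - 62*x^3 + 125*x^2 - 100*x + 40)/(4*x^6 + 20*x^5 - 67*x^4 - 190*x^3 + 629*x^2 - 460*x + 100)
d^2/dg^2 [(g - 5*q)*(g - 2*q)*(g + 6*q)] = 6*g - 2*q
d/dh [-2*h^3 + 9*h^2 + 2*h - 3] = -6*h^2 + 18*h + 2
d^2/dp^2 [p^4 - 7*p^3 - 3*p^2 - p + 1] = 12*p^2 - 42*p - 6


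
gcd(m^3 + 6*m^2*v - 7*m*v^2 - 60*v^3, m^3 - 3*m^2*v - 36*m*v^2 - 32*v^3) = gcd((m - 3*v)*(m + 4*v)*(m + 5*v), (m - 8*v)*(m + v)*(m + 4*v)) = m + 4*v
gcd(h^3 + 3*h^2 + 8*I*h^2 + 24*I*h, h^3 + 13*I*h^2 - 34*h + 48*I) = h + 8*I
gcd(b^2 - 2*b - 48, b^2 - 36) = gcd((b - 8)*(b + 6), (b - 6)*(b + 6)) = b + 6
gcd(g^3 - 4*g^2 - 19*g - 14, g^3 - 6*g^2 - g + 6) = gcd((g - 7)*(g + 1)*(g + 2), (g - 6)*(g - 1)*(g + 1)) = g + 1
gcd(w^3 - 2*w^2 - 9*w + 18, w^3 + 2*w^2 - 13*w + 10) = w - 2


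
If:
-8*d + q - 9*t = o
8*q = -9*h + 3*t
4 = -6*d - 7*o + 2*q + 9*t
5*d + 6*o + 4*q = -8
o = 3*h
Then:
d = 220/117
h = -406/351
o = -406/117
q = 100/117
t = -418/351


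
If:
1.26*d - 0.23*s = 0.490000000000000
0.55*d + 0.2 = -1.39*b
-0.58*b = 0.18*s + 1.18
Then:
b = 0.23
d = -0.94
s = -7.29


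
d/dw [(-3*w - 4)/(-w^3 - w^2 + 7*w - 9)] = (3*w^3 + 3*w^2 - 21*w - (3*w + 4)*(3*w^2 + 2*w - 7) + 27)/(w^3 + w^2 - 7*w + 9)^2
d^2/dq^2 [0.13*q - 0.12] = 0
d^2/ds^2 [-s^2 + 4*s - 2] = -2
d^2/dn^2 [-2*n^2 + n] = -4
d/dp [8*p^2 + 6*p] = 16*p + 6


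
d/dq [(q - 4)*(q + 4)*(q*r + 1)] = 3*q^2*r + 2*q - 16*r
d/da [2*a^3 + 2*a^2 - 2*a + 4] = 6*a^2 + 4*a - 2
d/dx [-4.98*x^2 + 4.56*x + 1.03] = 4.56 - 9.96*x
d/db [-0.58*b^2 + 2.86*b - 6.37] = 2.86 - 1.16*b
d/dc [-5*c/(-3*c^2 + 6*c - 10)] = 5*(10 - 3*c^2)/(9*c^4 - 36*c^3 + 96*c^2 - 120*c + 100)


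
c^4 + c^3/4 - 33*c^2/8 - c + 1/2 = (c - 2)*(c - 1/4)*(c + 1/2)*(c + 2)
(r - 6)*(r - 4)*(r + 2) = r^3 - 8*r^2 + 4*r + 48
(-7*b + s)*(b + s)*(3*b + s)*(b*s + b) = -21*b^4*s - 21*b^4 - 25*b^3*s^2 - 25*b^3*s - 3*b^2*s^3 - 3*b^2*s^2 + b*s^4 + b*s^3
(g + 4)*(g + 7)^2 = g^3 + 18*g^2 + 105*g + 196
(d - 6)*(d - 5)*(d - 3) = d^3 - 14*d^2 + 63*d - 90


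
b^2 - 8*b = b*(b - 8)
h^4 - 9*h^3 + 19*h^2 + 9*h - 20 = (h - 5)*(h - 4)*(h - 1)*(h + 1)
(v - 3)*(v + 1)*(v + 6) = v^3 + 4*v^2 - 15*v - 18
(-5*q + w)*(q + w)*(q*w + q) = -5*q^3*w - 5*q^3 - 4*q^2*w^2 - 4*q^2*w + q*w^3 + q*w^2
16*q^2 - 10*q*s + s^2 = (-8*q + s)*(-2*q + s)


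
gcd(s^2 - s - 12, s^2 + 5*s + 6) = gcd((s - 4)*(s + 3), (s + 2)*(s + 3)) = s + 3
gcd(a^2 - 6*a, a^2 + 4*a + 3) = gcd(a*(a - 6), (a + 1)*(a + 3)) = 1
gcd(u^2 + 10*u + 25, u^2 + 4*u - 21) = 1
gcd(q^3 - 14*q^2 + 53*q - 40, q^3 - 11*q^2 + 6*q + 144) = q - 8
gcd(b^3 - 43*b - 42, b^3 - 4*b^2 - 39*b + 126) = b^2 - b - 42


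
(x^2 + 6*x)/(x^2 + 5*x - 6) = x/(x - 1)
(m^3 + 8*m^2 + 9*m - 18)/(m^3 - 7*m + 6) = (m + 6)/(m - 2)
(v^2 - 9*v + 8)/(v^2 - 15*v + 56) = (v - 1)/(v - 7)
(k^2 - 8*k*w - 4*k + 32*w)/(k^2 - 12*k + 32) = (k - 8*w)/(k - 8)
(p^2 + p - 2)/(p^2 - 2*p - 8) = (p - 1)/(p - 4)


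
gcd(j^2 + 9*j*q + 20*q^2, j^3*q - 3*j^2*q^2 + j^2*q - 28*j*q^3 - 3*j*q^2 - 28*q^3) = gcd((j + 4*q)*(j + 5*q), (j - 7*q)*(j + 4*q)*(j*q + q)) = j + 4*q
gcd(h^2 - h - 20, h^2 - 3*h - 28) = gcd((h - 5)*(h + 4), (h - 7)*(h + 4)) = h + 4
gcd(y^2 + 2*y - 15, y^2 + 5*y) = y + 5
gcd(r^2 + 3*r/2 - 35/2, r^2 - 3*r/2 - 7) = r - 7/2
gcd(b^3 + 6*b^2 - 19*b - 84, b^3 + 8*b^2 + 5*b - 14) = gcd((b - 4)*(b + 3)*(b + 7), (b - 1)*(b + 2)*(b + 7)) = b + 7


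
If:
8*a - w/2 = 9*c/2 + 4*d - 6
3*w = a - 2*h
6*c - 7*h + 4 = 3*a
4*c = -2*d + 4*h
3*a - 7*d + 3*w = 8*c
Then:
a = -284/367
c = -2504/1101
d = 2704/1101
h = -384/367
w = 484/1101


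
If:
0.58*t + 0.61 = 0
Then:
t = -1.05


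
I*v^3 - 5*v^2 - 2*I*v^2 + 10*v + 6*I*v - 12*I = (v - 2)*(v + 6*I)*(I*v + 1)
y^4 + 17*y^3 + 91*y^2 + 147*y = y*(y + 3)*(y + 7)^2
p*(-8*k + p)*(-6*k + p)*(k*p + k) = 48*k^3*p^2 + 48*k^3*p - 14*k^2*p^3 - 14*k^2*p^2 + k*p^4 + k*p^3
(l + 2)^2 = l^2 + 4*l + 4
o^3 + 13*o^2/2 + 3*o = o*(o + 1/2)*(o + 6)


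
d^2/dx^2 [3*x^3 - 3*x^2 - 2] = 18*x - 6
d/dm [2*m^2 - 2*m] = 4*m - 2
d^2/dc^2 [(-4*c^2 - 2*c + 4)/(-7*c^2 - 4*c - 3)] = 4*(-7*c^3 - 420*c^2 - 231*c + 16)/(343*c^6 + 588*c^5 + 777*c^4 + 568*c^3 + 333*c^2 + 108*c + 27)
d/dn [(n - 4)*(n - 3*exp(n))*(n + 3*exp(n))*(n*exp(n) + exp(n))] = (n^4 + n^3 - 27*n^2*exp(2*n) - 13*n^2 + 63*n*exp(2*n) - 8*n + 135*exp(2*n))*exp(n)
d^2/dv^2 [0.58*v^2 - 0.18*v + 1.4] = 1.16000000000000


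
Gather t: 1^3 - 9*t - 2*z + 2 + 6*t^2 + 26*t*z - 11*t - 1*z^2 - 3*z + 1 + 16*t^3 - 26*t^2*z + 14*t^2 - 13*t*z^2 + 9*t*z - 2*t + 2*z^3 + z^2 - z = 16*t^3 + t^2*(20 - 26*z) + t*(-13*z^2 + 35*z - 22) + 2*z^3 - 6*z + 4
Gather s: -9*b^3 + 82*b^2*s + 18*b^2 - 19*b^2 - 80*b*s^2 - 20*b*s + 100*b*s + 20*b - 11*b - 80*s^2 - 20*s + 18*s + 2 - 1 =-9*b^3 - b^2 + 9*b + s^2*(-80*b - 80) + s*(82*b^2 + 80*b - 2) + 1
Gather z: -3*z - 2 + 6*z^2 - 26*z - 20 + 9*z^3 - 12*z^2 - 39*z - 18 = 9*z^3 - 6*z^2 - 68*z - 40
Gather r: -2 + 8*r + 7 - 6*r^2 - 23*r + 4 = -6*r^2 - 15*r + 9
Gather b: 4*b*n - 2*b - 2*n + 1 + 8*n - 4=b*(4*n - 2) + 6*n - 3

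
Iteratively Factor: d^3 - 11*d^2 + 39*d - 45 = (d - 5)*(d^2 - 6*d + 9) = (d - 5)*(d - 3)*(d - 3)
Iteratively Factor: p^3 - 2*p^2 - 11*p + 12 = (p - 4)*(p^2 + 2*p - 3) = (p - 4)*(p + 3)*(p - 1)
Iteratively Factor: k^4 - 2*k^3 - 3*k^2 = (k + 1)*(k^3 - 3*k^2) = (k - 3)*(k + 1)*(k^2) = k*(k - 3)*(k + 1)*(k)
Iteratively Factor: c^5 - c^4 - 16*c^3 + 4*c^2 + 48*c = (c + 3)*(c^4 - 4*c^3 - 4*c^2 + 16*c) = (c + 2)*(c + 3)*(c^3 - 6*c^2 + 8*c) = (c - 2)*(c + 2)*(c + 3)*(c^2 - 4*c) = c*(c - 2)*(c + 2)*(c + 3)*(c - 4)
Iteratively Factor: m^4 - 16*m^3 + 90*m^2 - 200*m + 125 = (m - 1)*(m^3 - 15*m^2 + 75*m - 125) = (m - 5)*(m - 1)*(m^2 - 10*m + 25) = (m - 5)^2*(m - 1)*(m - 5)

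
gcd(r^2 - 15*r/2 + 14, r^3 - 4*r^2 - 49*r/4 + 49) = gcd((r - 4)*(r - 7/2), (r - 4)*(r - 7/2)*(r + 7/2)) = r^2 - 15*r/2 + 14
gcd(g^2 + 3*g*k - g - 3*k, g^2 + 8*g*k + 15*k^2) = g + 3*k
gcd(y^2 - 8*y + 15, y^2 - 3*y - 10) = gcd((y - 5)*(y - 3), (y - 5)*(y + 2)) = y - 5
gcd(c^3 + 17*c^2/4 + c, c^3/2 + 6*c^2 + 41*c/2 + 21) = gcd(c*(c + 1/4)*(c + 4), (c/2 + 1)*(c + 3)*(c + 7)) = 1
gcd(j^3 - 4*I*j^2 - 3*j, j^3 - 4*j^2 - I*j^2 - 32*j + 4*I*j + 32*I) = j - I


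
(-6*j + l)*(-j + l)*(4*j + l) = 24*j^3 - 22*j^2*l - 3*j*l^2 + l^3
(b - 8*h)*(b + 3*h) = b^2 - 5*b*h - 24*h^2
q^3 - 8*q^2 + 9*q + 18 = (q - 6)*(q - 3)*(q + 1)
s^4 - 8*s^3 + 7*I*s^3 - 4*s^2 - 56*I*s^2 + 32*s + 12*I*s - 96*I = (s - 8)*(s - I)*(s + 2*I)*(s + 6*I)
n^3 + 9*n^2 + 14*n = n*(n + 2)*(n + 7)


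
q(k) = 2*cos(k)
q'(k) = -2*sin(k)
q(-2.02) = -0.87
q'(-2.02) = 1.80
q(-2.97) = -1.97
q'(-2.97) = 0.34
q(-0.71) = 1.52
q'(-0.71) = 1.30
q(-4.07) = -1.20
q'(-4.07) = -1.60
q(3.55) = -1.84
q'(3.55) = 0.79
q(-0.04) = 2.00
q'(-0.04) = 0.08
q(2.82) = -1.90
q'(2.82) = -0.63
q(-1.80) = -0.45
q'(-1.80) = 1.95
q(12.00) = 1.69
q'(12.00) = 1.07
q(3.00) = -1.98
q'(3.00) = -0.28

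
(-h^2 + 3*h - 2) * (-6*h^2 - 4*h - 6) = 6*h^4 - 14*h^3 + 6*h^2 - 10*h + 12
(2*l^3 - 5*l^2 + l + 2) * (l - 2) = 2*l^4 - 9*l^3 + 11*l^2 - 4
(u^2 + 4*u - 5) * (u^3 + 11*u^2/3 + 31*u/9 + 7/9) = u^5 + 23*u^4/3 + 118*u^3/9 - 34*u^2/9 - 127*u/9 - 35/9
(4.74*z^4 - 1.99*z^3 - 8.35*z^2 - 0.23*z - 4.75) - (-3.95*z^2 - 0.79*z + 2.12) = 4.74*z^4 - 1.99*z^3 - 4.4*z^2 + 0.56*z - 6.87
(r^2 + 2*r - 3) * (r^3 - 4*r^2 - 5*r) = r^5 - 2*r^4 - 16*r^3 + 2*r^2 + 15*r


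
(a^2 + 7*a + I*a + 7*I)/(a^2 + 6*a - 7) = (a + I)/(a - 1)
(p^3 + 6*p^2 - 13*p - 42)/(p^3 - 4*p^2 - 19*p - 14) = (p^2 + 4*p - 21)/(p^2 - 6*p - 7)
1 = 1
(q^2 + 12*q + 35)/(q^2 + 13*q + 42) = (q + 5)/(q + 6)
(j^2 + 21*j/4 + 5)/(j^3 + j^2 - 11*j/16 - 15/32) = 8*(j + 4)/(8*j^2 - 2*j - 3)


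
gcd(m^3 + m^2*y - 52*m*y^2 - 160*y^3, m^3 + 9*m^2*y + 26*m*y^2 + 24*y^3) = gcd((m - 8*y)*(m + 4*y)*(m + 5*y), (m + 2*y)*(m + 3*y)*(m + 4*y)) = m + 4*y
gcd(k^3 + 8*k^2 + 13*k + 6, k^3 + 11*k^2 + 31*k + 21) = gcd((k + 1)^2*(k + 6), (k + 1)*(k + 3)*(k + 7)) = k + 1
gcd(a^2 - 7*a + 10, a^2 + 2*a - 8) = a - 2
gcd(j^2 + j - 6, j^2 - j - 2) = j - 2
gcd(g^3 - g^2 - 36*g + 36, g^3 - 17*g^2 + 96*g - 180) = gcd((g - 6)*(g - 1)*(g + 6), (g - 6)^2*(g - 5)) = g - 6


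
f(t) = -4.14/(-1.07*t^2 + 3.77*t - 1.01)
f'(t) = -4.14*(2.14*t - 3.77)/(-1.07*t^2 + 3.77*t - 1.01)^2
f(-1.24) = 0.56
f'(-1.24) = 0.49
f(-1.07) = 0.66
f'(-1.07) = 0.64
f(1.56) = -1.83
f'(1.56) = 0.35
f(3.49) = 4.68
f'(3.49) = -19.53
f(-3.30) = 0.16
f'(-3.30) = 0.07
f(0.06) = 5.26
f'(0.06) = 24.30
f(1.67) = -1.80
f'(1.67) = 0.15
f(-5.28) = 0.08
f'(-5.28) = 0.02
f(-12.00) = 0.02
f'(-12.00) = 0.00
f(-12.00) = 0.02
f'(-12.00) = 0.00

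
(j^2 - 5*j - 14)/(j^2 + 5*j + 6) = (j - 7)/(j + 3)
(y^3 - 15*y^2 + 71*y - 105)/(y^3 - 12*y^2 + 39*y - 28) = (y^2 - 8*y + 15)/(y^2 - 5*y + 4)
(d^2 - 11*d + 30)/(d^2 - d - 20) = (d - 6)/(d + 4)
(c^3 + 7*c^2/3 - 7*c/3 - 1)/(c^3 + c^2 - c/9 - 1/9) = 3*(c^2 + 2*c - 3)/(3*c^2 + 2*c - 1)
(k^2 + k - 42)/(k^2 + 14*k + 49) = (k - 6)/(k + 7)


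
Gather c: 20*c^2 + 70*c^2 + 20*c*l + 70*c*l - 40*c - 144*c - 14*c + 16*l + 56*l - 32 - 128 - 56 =90*c^2 + c*(90*l - 198) + 72*l - 216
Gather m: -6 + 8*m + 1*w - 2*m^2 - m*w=-2*m^2 + m*(8 - w) + w - 6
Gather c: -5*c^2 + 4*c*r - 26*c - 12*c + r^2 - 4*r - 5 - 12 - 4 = -5*c^2 + c*(4*r - 38) + r^2 - 4*r - 21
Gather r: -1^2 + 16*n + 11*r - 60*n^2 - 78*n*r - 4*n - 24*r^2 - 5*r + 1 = -60*n^2 + 12*n - 24*r^2 + r*(6 - 78*n)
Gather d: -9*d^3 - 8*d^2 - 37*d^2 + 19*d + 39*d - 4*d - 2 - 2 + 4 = -9*d^3 - 45*d^2 + 54*d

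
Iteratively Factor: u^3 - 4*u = (u - 2)*(u^2 + 2*u) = u*(u - 2)*(u + 2)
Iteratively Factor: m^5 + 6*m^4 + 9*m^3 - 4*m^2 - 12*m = (m + 2)*(m^4 + 4*m^3 + m^2 - 6*m) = m*(m + 2)*(m^3 + 4*m^2 + m - 6) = m*(m + 2)^2*(m^2 + 2*m - 3) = m*(m - 1)*(m + 2)^2*(m + 3)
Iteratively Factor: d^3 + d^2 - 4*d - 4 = (d + 1)*(d^2 - 4) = (d - 2)*(d + 1)*(d + 2)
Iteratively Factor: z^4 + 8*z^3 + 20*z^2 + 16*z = (z)*(z^3 + 8*z^2 + 20*z + 16) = z*(z + 2)*(z^2 + 6*z + 8) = z*(z + 2)*(z + 4)*(z + 2)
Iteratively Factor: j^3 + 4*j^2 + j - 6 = (j - 1)*(j^2 + 5*j + 6) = (j - 1)*(j + 2)*(j + 3)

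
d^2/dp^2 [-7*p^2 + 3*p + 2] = -14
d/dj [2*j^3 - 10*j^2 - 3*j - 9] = 6*j^2 - 20*j - 3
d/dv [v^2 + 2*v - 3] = 2*v + 2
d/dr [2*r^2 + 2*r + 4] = 4*r + 2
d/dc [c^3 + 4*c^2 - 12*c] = 3*c^2 + 8*c - 12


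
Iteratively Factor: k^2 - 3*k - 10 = (k - 5)*(k + 2)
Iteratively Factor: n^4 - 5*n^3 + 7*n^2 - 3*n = (n)*(n^3 - 5*n^2 + 7*n - 3) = n*(n - 1)*(n^2 - 4*n + 3) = n*(n - 1)^2*(n - 3)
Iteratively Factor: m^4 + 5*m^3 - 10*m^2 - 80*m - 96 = (m - 4)*(m^3 + 9*m^2 + 26*m + 24) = (m - 4)*(m + 2)*(m^2 + 7*m + 12) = (m - 4)*(m + 2)*(m + 4)*(m + 3)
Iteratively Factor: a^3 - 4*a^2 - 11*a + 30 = (a + 3)*(a^2 - 7*a + 10) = (a - 2)*(a + 3)*(a - 5)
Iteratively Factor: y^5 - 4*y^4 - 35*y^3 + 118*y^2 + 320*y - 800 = (y - 5)*(y^4 + y^3 - 30*y^2 - 32*y + 160) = (y - 5)^2*(y^3 + 6*y^2 - 32) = (y - 5)^2*(y + 4)*(y^2 + 2*y - 8) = (y - 5)^2*(y + 4)^2*(y - 2)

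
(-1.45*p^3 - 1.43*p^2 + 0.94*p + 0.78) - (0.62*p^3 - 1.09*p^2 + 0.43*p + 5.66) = -2.07*p^3 - 0.34*p^2 + 0.51*p - 4.88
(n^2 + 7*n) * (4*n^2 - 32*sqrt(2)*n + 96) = 4*n^4 - 32*sqrt(2)*n^3 + 28*n^3 - 224*sqrt(2)*n^2 + 96*n^2 + 672*n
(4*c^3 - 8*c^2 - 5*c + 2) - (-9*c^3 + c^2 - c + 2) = 13*c^3 - 9*c^2 - 4*c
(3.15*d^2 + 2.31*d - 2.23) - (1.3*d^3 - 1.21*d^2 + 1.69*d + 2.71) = -1.3*d^3 + 4.36*d^2 + 0.62*d - 4.94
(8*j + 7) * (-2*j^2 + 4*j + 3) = -16*j^3 + 18*j^2 + 52*j + 21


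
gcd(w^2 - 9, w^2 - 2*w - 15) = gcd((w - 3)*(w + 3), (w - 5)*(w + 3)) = w + 3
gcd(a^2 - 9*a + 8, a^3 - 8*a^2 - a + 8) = a^2 - 9*a + 8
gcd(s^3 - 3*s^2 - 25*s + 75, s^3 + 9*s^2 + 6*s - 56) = 1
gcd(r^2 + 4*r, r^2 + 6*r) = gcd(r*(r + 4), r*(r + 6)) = r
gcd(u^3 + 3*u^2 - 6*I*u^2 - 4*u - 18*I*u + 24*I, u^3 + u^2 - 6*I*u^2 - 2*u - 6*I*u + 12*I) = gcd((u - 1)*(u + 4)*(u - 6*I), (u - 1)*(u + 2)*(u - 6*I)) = u^2 + u*(-1 - 6*I) + 6*I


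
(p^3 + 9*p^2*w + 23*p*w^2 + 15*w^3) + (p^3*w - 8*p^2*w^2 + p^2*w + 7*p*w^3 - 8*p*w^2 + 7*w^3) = p^3*w + p^3 - 8*p^2*w^2 + 10*p^2*w + 7*p*w^3 + 15*p*w^2 + 22*w^3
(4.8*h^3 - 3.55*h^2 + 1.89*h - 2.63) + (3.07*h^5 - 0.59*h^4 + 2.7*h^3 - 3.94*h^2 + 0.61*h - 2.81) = 3.07*h^5 - 0.59*h^4 + 7.5*h^3 - 7.49*h^2 + 2.5*h - 5.44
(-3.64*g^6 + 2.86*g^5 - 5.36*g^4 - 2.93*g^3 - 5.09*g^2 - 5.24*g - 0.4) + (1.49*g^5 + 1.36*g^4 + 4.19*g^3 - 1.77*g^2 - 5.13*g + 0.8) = -3.64*g^6 + 4.35*g^5 - 4.0*g^4 + 1.26*g^3 - 6.86*g^2 - 10.37*g + 0.4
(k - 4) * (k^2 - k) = k^3 - 5*k^2 + 4*k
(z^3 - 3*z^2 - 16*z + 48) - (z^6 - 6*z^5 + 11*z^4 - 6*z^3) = -z^6 + 6*z^5 - 11*z^4 + 7*z^3 - 3*z^2 - 16*z + 48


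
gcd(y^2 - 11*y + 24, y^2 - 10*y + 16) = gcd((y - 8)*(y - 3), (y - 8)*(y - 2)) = y - 8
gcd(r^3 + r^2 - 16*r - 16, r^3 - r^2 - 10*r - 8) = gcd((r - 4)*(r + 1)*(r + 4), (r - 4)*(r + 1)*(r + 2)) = r^2 - 3*r - 4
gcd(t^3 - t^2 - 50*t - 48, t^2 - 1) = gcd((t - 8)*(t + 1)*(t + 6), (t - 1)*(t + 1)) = t + 1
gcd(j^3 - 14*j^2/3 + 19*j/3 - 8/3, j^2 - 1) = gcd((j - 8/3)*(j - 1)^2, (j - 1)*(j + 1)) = j - 1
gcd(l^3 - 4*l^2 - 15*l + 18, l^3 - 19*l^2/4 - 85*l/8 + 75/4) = l - 6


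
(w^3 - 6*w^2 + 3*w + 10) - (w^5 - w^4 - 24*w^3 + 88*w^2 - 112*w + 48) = -w^5 + w^4 + 25*w^3 - 94*w^2 + 115*w - 38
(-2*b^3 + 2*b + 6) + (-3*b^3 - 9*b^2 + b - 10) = -5*b^3 - 9*b^2 + 3*b - 4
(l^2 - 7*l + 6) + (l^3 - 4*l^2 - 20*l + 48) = l^3 - 3*l^2 - 27*l + 54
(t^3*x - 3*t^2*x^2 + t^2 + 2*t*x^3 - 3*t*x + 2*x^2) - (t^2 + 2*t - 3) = t^3*x - 3*t^2*x^2 + 2*t*x^3 - 3*t*x - 2*t + 2*x^2 + 3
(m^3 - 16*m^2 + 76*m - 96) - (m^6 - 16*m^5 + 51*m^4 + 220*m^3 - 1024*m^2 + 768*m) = -m^6 + 16*m^5 - 51*m^4 - 219*m^3 + 1008*m^2 - 692*m - 96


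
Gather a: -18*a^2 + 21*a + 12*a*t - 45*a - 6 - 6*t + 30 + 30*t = -18*a^2 + a*(12*t - 24) + 24*t + 24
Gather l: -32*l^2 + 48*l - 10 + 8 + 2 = -32*l^2 + 48*l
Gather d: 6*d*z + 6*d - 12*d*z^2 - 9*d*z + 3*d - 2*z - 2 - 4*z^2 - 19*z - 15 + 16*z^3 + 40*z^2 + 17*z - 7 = d*(-12*z^2 - 3*z + 9) + 16*z^3 + 36*z^2 - 4*z - 24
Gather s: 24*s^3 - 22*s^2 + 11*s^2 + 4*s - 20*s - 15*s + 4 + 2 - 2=24*s^3 - 11*s^2 - 31*s + 4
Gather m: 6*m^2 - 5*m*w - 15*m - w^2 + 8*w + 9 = 6*m^2 + m*(-5*w - 15) - w^2 + 8*w + 9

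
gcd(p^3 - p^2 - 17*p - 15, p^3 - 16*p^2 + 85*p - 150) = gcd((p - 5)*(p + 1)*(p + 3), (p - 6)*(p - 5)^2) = p - 5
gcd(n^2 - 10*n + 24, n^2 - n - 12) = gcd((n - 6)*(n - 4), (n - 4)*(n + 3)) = n - 4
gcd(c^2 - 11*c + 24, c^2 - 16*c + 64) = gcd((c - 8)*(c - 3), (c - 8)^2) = c - 8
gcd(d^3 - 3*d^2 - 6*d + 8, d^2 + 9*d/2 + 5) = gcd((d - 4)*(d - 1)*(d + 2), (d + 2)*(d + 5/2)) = d + 2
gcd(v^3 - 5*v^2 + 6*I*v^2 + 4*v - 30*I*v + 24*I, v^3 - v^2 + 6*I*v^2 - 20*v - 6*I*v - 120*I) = v + 6*I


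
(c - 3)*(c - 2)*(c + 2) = c^3 - 3*c^2 - 4*c + 12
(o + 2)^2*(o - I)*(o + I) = o^4 + 4*o^3 + 5*o^2 + 4*o + 4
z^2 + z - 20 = (z - 4)*(z + 5)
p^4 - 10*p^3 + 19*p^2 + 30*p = p*(p - 6)*(p - 5)*(p + 1)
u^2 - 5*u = u*(u - 5)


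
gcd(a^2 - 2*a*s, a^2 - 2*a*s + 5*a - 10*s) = -a + 2*s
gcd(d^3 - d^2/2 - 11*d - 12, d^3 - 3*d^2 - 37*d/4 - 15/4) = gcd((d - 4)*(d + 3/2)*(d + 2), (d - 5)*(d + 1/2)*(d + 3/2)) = d + 3/2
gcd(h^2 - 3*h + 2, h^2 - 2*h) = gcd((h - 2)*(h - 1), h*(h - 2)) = h - 2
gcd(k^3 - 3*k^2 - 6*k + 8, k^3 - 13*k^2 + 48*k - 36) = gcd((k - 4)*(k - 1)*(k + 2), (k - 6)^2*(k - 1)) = k - 1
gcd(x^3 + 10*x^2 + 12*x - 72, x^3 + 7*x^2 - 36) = x^2 + 4*x - 12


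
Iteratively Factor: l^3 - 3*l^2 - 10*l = (l + 2)*(l^2 - 5*l) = (l - 5)*(l + 2)*(l)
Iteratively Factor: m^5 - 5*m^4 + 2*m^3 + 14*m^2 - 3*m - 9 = (m - 1)*(m^4 - 4*m^3 - 2*m^2 + 12*m + 9) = (m - 1)*(m + 1)*(m^3 - 5*m^2 + 3*m + 9) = (m - 3)*(m - 1)*(m + 1)*(m^2 - 2*m - 3) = (m - 3)*(m - 1)*(m + 1)^2*(m - 3)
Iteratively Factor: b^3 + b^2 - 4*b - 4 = (b + 2)*(b^2 - b - 2) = (b - 2)*(b + 2)*(b + 1)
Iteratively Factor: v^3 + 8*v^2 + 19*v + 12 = (v + 3)*(v^2 + 5*v + 4) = (v + 3)*(v + 4)*(v + 1)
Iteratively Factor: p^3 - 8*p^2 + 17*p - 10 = (p - 2)*(p^2 - 6*p + 5) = (p - 5)*(p - 2)*(p - 1)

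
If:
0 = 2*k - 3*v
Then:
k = 3*v/2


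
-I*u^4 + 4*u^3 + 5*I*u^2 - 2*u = u*(u + I)*(u + 2*I)*(-I*u + 1)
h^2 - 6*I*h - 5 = (h - 5*I)*(h - I)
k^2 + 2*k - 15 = (k - 3)*(k + 5)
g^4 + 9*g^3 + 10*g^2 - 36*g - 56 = (g - 2)*(g + 2)^2*(g + 7)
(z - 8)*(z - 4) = z^2 - 12*z + 32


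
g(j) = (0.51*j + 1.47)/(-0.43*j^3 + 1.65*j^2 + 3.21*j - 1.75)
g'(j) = (0.51*j + 1.47)*(1.29*j^2 - 3.3*j - 3.21)/(-0.43*j^3 + 1.65*j^2 + 3.21*j - 1.75)^2 + 0.51/(-0.43*j^3 + 1.65*j^2 + 3.21*j - 1.75)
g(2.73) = 0.27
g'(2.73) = -0.02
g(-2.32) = 0.06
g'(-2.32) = 0.23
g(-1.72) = -2.94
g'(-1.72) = 88.92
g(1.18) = 0.57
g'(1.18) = -0.69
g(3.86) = 0.33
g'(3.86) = 0.15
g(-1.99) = 0.25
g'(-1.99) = 1.49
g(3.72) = 0.31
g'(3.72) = 0.11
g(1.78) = 0.35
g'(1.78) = -0.18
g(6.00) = -0.28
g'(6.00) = 0.38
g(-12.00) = -0.00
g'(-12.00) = -0.00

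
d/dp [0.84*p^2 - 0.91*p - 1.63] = 1.68*p - 0.91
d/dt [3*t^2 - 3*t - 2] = 6*t - 3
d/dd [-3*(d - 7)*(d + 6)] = 3 - 6*d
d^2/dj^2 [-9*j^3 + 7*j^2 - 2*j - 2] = 14 - 54*j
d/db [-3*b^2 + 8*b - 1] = 8 - 6*b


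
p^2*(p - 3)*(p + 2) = p^4 - p^3 - 6*p^2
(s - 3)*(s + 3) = s^2 - 9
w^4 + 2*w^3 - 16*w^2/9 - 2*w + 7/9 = (w - 1)*(w - 1/3)*(w + 1)*(w + 7/3)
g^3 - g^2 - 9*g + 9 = (g - 3)*(g - 1)*(g + 3)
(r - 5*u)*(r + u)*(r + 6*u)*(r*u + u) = r^4*u + 2*r^3*u^2 + r^3*u - 29*r^2*u^3 + 2*r^2*u^2 - 30*r*u^4 - 29*r*u^3 - 30*u^4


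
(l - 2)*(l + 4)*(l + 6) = l^3 + 8*l^2 + 4*l - 48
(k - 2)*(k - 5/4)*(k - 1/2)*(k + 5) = k^4 + 5*k^3/4 - 117*k^2/8 + 155*k/8 - 25/4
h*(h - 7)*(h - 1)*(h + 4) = h^4 - 4*h^3 - 25*h^2 + 28*h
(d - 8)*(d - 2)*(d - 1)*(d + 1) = d^4 - 10*d^3 + 15*d^2 + 10*d - 16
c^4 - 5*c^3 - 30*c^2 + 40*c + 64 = (c - 8)*(c - 2)*(c + 1)*(c + 4)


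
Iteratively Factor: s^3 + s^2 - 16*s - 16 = (s + 1)*(s^2 - 16) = (s - 4)*(s + 1)*(s + 4)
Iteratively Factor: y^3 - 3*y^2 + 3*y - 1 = (y - 1)*(y^2 - 2*y + 1) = (y - 1)^2*(y - 1)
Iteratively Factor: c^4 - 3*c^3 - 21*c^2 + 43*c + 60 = (c + 1)*(c^3 - 4*c^2 - 17*c + 60) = (c + 1)*(c + 4)*(c^2 - 8*c + 15) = (c - 5)*(c + 1)*(c + 4)*(c - 3)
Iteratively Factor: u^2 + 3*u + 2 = (u + 1)*(u + 2)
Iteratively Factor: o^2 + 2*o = (o)*(o + 2)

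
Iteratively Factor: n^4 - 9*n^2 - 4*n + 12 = (n + 2)*(n^3 - 2*n^2 - 5*n + 6) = (n - 1)*(n + 2)*(n^2 - n - 6) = (n - 1)*(n + 2)^2*(n - 3)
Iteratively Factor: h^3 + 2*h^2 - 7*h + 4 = (h - 1)*(h^2 + 3*h - 4) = (h - 1)^2*(h + 4)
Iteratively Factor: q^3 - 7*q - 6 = (q + 2)*(q^2 - 2*q - 3) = (q + 1)*(q + 2)*(q - 3)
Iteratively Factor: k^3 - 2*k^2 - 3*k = (k + 1)*(k^2 - 3*k) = k*(k + 1)*(k - 3)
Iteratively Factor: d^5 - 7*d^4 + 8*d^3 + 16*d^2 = (d + 1)*(d^4 - 8*d^3 + 16*d^2) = (d - 4)*(d + 1)*(d^3 - 4*d^2) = d*(d - 4)*(d + 1)*(d^2 - 4*d) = d*(d - 4)^2*(d + 1)*(d)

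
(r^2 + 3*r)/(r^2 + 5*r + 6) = r/(r + 2)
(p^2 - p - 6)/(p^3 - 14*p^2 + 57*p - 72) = (p + 2)/(p^2 - 11*p + 24)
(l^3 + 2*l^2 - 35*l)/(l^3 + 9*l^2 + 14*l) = (l - 5)/(l + 2)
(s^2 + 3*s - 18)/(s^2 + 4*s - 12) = (s - 3)/(s - 2)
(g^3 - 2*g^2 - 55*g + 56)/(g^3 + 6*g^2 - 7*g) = (g - 8)/g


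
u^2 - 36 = (u - 6)*(u + 6)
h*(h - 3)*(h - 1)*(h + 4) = h^4 - 13*h^2 + 12*h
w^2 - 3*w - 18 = (w - 6)*(w + 3)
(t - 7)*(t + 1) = t^2 - 6*t - 7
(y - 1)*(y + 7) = y^2 + 6*y - 7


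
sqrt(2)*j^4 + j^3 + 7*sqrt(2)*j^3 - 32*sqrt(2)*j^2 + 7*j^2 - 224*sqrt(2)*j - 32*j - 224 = (j + 7)*(j - 4*sqrt(2))*(j + 4*sqrt(2))*(sqrt(2)*j + 1)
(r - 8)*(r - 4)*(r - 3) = r^3 - 15*r^2 + 68*r - 96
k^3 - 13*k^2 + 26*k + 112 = (k - 8)*(k - 7)*(k + 2)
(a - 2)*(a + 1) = a^2 - a - 2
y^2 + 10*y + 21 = (y + 3)*(y + 7)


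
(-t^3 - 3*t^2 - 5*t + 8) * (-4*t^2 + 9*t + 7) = 4*t^5 + 3*t^4 - 14*t^3 - 98*t^2 + 37*t + 56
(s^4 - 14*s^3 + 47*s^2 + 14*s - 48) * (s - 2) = s^5 - 16*s^4 + 75*s^3 - 80*s^2 - 76*s + 96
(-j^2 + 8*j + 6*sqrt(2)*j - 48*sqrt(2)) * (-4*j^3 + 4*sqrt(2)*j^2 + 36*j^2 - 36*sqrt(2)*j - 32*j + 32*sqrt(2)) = 4*j^5 - 68*j^4 - 28*sqrt(2)*j^4 + 368*j^3 + 476*sqrt(2)*j^3 - 2240*sqrt(2)*j^2 - 1072*j^2 + 1792*sqrt(2)*j + 3840*j - 3072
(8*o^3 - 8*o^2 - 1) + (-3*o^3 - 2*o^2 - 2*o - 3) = 5*o^3 - 10*o^2 - 2*o - 4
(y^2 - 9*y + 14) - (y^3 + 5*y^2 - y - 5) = -y^3 - 4*y^2 - 8*y + 19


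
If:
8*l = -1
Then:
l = -1/8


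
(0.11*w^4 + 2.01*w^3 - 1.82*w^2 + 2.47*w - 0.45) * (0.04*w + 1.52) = 0.0044*w^5 + 0.2476*w^4 + 2.9824*w^3 - 2.6676*w^2 + 3.7364*w - 0.684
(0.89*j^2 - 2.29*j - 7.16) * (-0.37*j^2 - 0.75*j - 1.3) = -0.3293*j^4 + 0.1798*j^3 + 3.2097*j^2 + 8.347*j + 9.308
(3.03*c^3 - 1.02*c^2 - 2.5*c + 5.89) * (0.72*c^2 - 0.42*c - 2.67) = 2.1816*c^5 - 2.007*c^4 - 9.4617*c^3 + 8.0142*c^2 + 4.2012*c - 15.7263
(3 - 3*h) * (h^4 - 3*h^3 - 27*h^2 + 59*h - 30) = -3*h^5 + 12*h^4 + 72*h^3 - 258*h^2 + 267*h - 90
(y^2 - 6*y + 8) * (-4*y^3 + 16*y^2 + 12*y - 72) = -4*y^5 + 40*y^4 - 116*y^3 - 16*y^2 + 528*y - 576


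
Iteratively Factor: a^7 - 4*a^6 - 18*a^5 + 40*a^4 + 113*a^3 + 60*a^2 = (a + 1)*(a^6 - 5*a^5 - 13*a^4 + 53*a^3 + 60*a^2) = (a + 1)*(a + 3)*(a^5 - 8*a^4 + 11*a^3 + 20*a^2) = a*(a + 1)*(a + 3)*(a^4 - 8*a^3 + 11*a^2 + 20*a) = a*(a - 4)*(a + 1)*(a + 3)*(a^3 - 4*a^2 - 5*a) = a*(a - 5)*(a - 4)*(a + 1)*(a + 3)*(a^2 + a) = a^2*(a - 5)*(a - 4)*(a + 1)*(a + 3)*(a + 1)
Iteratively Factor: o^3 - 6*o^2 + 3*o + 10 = (o - 2)*(o^2 - 4*o - 5) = (o - 2)*(o + 1)*(o - 5)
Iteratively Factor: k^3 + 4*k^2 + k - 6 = (k + 2)*(k^2 + 2*k - 3) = (k - 1)*(k + 2)*(k + 3)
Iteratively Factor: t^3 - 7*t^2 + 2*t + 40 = (t - 5)*(t^2 - 2*t - 8) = (t - 5)*(t + 2)*(t - 4)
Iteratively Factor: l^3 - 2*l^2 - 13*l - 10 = (l + 1)*(l^2 - 3*l - 10) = (l - 5)*(l + 1)*(l + 2)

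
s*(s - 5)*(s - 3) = s^3 - 8*s^2 + 15*s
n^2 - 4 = (n - 2)*(n + 2)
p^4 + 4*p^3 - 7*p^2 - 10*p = p*(p - 2)*(p + 1)*(p + 5)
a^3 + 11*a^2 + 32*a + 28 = (a + 2)^2*(a + 7)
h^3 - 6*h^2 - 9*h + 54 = (h - 6)*(h - 3)*(h + 3)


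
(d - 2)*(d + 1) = d^2 - d - 2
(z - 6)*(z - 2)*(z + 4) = z^3 - 4*z^2 - 20*z + 48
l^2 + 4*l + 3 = (l + 1)*(l + 3)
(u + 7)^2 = u^2 + 14*u + 49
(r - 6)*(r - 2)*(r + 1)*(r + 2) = r^4 - 5*r^3 - 10*r^2 + 20*r + 24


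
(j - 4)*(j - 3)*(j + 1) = j^3 - 6*j^2 + 5*j + 12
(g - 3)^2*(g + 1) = g^3 - 5*g^2 + 3*g + 9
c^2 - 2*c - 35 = (c - 7)*(c + 5)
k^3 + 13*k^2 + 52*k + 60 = (k + 2)*(k + 5)*(k + 6)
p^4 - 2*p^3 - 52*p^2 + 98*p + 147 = (p - 7)*(p - 3)*(p + 1)*(p + 7)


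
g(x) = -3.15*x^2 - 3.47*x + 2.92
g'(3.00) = -22.37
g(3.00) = -35.84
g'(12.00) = -79.07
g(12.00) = -492.32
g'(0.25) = -5.04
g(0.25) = 1.86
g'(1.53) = -13.11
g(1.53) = -9.76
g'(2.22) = -17.46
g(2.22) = -20.31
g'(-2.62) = 13.04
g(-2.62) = -9.61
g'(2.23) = -17.52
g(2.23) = -20.48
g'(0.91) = -9.20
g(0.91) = -2.85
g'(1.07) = -10.21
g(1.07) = -4.40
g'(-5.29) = 29.86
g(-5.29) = -66.87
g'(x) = -6.3*x - 3.47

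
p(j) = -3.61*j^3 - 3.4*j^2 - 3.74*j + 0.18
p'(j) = -10.83*j^2 - 6.8*j - 3.74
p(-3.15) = 91.06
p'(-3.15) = -89.78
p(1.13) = -13.60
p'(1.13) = -25.25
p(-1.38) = 8.35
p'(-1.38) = -14.98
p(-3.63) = 141.63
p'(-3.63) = -121.76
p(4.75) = -481.19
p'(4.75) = -280.39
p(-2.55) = 47.47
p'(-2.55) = -56.82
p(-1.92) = 20.38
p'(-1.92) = -30.61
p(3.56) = -219.10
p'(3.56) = -165.20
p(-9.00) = 2390.13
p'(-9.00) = -819.77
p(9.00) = -2940.57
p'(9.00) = -942.17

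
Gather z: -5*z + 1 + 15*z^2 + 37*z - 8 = 15*z^2 + 32*z - 7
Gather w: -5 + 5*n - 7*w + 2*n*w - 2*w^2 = 5*n - 2*w^2 + w*(2*n - 7) - 5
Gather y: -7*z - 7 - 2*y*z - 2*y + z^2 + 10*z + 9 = y*(-2*z - 2) + z^2 + 3*z + 2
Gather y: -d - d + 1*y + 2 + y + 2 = -2*d + 2*y + 4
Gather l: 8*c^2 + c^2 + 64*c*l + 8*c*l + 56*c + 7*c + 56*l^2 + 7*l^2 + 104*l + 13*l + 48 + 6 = 9*c^2 + 63*c + 63*l^2 + l*(72*c + 117) + 54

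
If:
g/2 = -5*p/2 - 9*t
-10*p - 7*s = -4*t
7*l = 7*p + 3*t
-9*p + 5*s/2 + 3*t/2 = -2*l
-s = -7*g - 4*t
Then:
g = 0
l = 0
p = 0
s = 0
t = 0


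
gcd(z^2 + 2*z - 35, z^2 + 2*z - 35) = z^2 + 2*z - 35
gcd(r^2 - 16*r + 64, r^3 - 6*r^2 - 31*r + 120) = r - 8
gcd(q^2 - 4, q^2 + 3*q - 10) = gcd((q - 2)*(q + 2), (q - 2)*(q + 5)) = q - 2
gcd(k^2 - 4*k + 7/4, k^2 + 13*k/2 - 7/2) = k - 1/2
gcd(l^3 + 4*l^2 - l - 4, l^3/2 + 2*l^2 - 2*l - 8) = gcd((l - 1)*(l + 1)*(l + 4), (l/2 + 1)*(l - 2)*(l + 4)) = l + 4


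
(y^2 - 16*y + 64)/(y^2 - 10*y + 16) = (y - 8)/(y - 2)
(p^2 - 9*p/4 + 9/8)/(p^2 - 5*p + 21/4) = (4*p - 3)/(2*(2*p - 7))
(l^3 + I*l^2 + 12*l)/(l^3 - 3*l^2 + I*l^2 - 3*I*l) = (l^2 + I*l + 12)/(l^2 + l*(-3 + I) - 3*I)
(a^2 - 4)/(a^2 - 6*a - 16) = (a - 2)/(a - 8)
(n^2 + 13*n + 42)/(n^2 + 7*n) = (n + 6)/n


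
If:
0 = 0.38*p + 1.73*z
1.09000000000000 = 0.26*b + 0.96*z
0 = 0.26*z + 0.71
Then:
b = 14.28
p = 12.43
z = -2.73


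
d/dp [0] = 0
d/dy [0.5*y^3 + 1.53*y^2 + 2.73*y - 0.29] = 1.5*y^2 + 3.06*y + 2.73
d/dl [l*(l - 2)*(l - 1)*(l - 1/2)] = 4*l^3 - 21*l^2/2 + 7*l - 1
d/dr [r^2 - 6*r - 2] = 2*r - 6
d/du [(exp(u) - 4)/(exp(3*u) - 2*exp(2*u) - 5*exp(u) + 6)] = ((exp(u) - 4)*(-3*exp(2*u) + 4*exp(u) + 5) + exp(3*u) - 2*exp(2*u) - 5*exp(u) + 6)*exp(u)/(exp(3*u) - 2*exp(2*u) - 5*exp(u) + 6)^2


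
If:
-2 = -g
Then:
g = 2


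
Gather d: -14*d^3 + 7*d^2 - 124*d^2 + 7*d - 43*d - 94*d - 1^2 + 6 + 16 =-14*d^3 - 117*d^2 - 130*d + 21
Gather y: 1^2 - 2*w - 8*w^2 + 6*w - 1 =-8*w^2 + 4*w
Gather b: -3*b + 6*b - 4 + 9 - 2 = 3*b + 3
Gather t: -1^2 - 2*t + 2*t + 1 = 0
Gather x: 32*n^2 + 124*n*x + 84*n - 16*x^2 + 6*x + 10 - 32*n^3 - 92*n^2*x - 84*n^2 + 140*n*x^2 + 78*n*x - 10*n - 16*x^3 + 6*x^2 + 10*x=-32*n^3 - 52*n^2 + 74*n - 16*x^3 + x^2*(140*n - 10) + x*(-92*n^2 + 202*n + 16) + 10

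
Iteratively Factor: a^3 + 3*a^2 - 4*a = (a)*(a^2 + 3*a - 4) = a*(a - 1)*(a + 4)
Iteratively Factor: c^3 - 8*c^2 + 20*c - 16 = (c - 4)*(c^2 - 4*c + 4) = (c - 4)*(c - 2)*(c - 2)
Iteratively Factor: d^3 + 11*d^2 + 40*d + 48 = (d + 4)*(d^2 + 7*d + 12) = (d + 3)*(d + 4)*(d + 4)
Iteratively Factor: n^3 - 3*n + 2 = (n - 1)*(n^2 + n - 2) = (n - 1)*(n + 2)*(n - 1)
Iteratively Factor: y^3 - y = (y)*(y^2 - 1) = y*(y - 1)*(y + 1)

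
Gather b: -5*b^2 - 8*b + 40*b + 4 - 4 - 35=-5*b^2 + 32*b - 35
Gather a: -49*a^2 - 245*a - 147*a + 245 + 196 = -49*a^2 - 392*a + 441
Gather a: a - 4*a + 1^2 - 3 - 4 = -3*a - 6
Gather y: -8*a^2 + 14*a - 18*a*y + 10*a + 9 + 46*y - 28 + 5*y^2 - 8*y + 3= -8*a^2 + 24*a + 5*y^2 + y*(38 - 18*a) - 16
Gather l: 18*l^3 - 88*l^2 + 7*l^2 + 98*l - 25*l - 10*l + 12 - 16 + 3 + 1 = 18*l^3 - 81*l^2 + 63*l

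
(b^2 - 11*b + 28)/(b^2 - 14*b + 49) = (b - 4)/(b - 7)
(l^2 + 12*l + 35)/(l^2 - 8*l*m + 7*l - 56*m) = (l + 5)/(l - 8*m)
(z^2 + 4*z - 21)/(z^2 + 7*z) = (z - 3)/z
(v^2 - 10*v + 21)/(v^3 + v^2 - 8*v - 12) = (v - 7)/(v^2 + 4*v + 4)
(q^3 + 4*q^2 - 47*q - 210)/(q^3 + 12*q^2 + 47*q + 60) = (q^2 - q - 42)/(q^2 + 7*q + 12)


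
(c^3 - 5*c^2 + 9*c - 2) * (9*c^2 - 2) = 9*c^5 - 45*c^4 + 79*c^3 - 8*c^2 - 18*c + 4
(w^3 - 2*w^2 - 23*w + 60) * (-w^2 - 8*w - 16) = -w^5 - 6*w^4 + 23*w^3 + 156*w^2 - 112*w - 960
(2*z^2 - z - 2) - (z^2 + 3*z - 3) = z^2 - 4*z + 1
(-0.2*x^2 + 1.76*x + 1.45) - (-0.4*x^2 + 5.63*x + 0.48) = 0.2*x^2 - 3.87*x + 0.97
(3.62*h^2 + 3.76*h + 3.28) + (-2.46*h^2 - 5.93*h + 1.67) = 1.16*h^2 - 2.17*h + 4.95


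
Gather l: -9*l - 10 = -9*l - 10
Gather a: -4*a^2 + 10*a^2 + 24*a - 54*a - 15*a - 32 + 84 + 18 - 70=6*a^2 - 45*a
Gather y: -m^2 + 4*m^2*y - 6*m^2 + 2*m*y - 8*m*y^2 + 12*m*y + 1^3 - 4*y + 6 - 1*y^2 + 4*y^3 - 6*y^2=-7*m^2 + 4*y^3 + y^2*(-8*m - 7) + y*(4*m^2 + 14*m - 4) + 7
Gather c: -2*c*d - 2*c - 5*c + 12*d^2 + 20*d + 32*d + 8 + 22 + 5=c*(-2*d - 7) + 12*d^2 + 52*d + 35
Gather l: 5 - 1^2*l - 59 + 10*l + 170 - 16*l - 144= -7*l - 28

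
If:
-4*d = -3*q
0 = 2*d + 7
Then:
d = -7/2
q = -14/3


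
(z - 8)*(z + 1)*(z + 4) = z^3 - 3*z^2 - 36*z - 32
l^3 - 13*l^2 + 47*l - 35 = (l - 7)*(l - 5)*(l - 1)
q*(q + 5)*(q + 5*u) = q^3 + 5*q^2*u + 5*q^2 + 25*q*u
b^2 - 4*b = b*(b - 4)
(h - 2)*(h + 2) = h^2 - 4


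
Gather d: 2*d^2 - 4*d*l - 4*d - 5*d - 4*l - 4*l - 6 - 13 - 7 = 2*d^2 + d*(-4*l - 9) - 8*l - 26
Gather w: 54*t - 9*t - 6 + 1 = 45*t - 5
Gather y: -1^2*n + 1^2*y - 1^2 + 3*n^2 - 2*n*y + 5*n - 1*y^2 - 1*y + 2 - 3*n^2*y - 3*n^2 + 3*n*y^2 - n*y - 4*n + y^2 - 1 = 3*n*y^2 + y*(-3*n^2 - 3*n)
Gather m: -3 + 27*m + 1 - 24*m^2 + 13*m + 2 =-24*m^2 + 40*m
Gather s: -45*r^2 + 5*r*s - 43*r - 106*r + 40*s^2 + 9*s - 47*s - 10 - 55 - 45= -45*r^2 - 149*r + 40*s^2 + s*(5*r - 38) - 110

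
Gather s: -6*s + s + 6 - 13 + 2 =-5*s - 5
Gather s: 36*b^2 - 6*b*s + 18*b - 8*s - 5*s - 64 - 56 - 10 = 36*b^2 + 18*b + s*(-6*b - 13) - 130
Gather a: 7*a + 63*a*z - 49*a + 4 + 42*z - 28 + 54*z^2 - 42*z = a*(63*z - 42) + 54*z^2 - 24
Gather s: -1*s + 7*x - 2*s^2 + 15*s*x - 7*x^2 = -2*s^2 + s*(15*x - 1) - 7*x^2 + 7*x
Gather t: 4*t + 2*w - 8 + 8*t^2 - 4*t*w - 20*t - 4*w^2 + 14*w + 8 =8*t^2 + t*(-4*w - 16) - 4*w^2 + 16*w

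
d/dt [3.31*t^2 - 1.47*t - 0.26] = 6.62*t - 1.47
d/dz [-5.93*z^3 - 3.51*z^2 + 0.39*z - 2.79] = -17.79*z^2 - 7.02*z + 0.39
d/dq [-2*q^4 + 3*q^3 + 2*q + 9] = -8*q^3 + 9*q^2 + 2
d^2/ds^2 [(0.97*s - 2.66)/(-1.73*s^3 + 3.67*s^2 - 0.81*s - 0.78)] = (-17.418678*s^5 + 132.48513*s^4 - 293.62884*s^3 + 253.035408*s^2 - 85.641048*s + 19.945176)/(5.177717*s^9 - 32.951829*s^8 + 77.176338*s^7 - 73.284103*s^6 + 6.420798*s^5 + 30.851649*s^4 - 10.223199*s^3 - 5.16321*s^2 + 1.478412*s + 0.474552)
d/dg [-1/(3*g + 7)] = 3/(3*g + 7)^2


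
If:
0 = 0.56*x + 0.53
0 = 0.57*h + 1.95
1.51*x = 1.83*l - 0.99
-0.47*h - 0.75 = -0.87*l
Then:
No Solution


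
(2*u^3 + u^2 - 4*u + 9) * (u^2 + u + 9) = 2*u^5 + 3*u^4 + 15*u^3 + 14*u^2 - 27*u + 81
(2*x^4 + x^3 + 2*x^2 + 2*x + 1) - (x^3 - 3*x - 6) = 2*x^4 + 2*x^2 + 5*x + 7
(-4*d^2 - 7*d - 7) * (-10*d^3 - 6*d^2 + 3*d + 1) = 40*d^5 + 94*d^4 + 100*d^3 + 17*d^2 - 28*d - 7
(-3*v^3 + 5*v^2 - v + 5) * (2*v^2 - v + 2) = -6*v^5 + 13*v^4 - 13*v^3 + 21*v^2 - 7*v + 10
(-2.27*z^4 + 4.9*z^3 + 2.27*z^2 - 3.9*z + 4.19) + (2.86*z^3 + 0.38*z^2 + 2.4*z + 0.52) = -2.27*z^4 + 7.76*z^3 + 2.65*z^2 - 1.5*z + 4.71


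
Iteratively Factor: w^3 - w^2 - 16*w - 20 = (w - 5)*(w^2 + 4*w + 4) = (w - 5)*(w + 2)*(w + 2)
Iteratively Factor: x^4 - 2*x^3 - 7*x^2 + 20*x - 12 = (x + 3)*(x^3 - 5*x^2 + 8*x - 4) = (x - 2)*(x + 3)*(x^2 - 3*x + 2) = (x - 2)^2*(x + 3)*(x - 1)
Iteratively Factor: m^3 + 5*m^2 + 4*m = (m + 4)*(m^2 + m) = (m + 1)*(m + 4)*(m)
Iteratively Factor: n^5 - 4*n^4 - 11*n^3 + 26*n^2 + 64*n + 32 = (n + 1)*(n^4 - 5*n^3 - 6*n^2 + 32*n + 32) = (n - 4)*(n + 1)*(n^3 - n^2 - 10*n - 8) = (n - 4)*(n + 1)*(n + 2)*(n^2 - 3*n - 4) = (n - 4)^2*(n + 1)*(n + 2)*(n + 1)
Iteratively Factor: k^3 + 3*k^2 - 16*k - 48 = (k + 3)*(k^2 - 16) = (k - 4)*(k + 3)*(k + 4)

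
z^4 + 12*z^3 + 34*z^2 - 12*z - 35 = (z - 1)*(z + 1)*(z + 5)*(z + 7)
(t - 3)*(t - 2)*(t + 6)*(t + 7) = t^4 + 8*t^3 - 17*t^2 - 132*t + 252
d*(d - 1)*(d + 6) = d^3 + 5*d^2 - 6*d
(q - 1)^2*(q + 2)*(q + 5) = q^4 + 5*q^3 - 3*q^2 - 13*q + 10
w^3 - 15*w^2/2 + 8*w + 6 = (w - 6)*(w - 2)*(w + 1/2)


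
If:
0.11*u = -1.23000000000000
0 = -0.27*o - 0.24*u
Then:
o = 9.94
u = -11.18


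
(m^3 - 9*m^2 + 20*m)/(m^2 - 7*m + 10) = m*(m - 4)/(m - 2)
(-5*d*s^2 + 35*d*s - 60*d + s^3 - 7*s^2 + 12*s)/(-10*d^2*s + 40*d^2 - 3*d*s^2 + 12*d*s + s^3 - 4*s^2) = (s - 3)/(2*d + s)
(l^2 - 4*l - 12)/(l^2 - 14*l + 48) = (l + 2)/(l - 8)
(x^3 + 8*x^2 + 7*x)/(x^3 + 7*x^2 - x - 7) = x/(x - 1)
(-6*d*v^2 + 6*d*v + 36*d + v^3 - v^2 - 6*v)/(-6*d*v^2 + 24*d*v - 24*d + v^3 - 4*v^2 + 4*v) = (v^2 - v - 6)/(v^2 - 4*v + 4)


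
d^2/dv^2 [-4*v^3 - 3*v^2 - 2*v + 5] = -24*v - 6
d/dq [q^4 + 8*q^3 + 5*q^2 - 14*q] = 4*q^3 + 24*q^2 + 10*q - 14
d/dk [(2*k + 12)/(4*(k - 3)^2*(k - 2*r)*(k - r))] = (-(k - 3)*(k + 6)*(k - 2*r) - (k - 3)*(k + 6)*(k - r) + (k - 3)*(k - 2*r)*(k - r) - 2*(k + 6)*(k - 2*r)*(k - r))/(2*(k - 3)^3*(k - 2*r)^2*(k - r)^2)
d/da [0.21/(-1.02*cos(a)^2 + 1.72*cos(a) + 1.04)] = (0.3612 - 0.4284*cos(a))*sin(a)/(-1.02*cos(a)^2 + 1.72*cos(a) + 1.04)^2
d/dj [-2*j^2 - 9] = -4*j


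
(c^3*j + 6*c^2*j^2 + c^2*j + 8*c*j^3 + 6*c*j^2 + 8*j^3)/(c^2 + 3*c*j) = j*(c^3 + 6*c^2*j + c^2 + 8*c*j^2 + 6*c*j + 8*j^2)/(c*(c + 3*j))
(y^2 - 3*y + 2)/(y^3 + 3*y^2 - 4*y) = (y - 2)/(y*(y + 4))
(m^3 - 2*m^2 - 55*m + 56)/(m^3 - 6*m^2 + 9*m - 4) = (m^2 - m - 56)/(m^2 - 5*m + 4)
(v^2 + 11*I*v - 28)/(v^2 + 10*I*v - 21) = (v + 4*I)/(v + 3*I)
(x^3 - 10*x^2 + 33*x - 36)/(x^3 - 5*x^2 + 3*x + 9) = (x - 4)/(x + 1)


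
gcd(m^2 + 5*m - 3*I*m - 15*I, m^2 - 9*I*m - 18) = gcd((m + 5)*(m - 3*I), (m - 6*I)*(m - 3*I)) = m - 3*I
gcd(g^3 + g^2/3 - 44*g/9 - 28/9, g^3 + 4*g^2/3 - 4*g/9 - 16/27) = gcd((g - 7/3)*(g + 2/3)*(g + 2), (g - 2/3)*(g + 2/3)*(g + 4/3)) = g + 2/3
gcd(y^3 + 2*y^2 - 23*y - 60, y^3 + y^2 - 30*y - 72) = y^2 + 7*y + 12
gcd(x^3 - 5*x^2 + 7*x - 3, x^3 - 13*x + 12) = x^2 - 4*x + 3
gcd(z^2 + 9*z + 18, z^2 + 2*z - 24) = z + 6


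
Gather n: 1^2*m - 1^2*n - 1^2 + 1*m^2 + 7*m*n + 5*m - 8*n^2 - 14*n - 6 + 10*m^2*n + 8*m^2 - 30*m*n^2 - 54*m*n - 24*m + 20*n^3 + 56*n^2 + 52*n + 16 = 9*m^2 - 18*m + 20*n^3 + n^2*(48 - 30*m) + n*(10*m^2 - 47*m + 37) + 9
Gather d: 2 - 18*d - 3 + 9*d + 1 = -9*d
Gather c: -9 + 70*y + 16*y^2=16*y^2 + 70*y - 9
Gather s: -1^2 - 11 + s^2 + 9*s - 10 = s^2 + 9*s - 22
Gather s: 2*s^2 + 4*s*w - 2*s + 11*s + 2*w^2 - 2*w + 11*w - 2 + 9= 2*s^2 + s*(4*w + 9) + 2*w^2 + 9*w + 7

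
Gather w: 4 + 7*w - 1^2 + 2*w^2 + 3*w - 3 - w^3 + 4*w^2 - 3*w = -w^3 + 6*w^2 + 7*w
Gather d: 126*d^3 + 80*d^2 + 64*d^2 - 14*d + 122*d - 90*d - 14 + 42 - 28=126*d^3 + 144*d^2 + 18*d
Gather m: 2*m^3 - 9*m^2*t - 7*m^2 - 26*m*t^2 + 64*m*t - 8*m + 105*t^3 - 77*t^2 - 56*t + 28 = 2*m^3 + m^2*(-9*t - 7) + m*(-26*t^2 + 64*t - 8) + 105*t^3 - 77*t^2 - 56*t + 28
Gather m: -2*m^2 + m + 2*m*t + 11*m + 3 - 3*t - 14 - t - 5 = -2*m^2 + m*(2*t + 12) - 4*t - 16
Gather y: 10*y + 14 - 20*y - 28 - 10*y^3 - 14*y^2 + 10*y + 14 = -10*y^3 - 14*y^2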